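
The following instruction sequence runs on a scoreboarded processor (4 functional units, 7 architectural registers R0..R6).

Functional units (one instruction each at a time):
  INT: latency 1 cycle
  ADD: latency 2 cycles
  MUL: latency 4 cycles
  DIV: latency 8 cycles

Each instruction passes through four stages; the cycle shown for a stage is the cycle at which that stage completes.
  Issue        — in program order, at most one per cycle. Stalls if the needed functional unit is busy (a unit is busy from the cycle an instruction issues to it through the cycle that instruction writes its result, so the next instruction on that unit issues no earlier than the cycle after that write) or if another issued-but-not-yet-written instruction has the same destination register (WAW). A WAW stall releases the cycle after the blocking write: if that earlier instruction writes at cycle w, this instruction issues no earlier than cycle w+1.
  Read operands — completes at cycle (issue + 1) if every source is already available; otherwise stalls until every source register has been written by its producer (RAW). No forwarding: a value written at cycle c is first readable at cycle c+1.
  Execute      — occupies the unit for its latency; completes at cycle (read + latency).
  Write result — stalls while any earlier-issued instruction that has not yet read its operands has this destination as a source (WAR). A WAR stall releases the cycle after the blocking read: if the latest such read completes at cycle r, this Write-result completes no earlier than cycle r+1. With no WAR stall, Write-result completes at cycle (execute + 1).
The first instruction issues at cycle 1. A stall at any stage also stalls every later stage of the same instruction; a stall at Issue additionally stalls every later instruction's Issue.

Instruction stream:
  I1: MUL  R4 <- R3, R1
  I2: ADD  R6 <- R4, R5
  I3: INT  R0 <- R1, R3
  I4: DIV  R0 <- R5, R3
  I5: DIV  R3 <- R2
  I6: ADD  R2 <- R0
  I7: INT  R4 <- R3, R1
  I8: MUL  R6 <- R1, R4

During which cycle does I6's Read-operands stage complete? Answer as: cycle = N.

cycle = 20

I1  is:1  ro:2  ex:6  wr:7
I2  is:2  ro:8  ex:10  wr:11  — RAW R4: wait I1 write@7
I3  is:3  ro:4  ex:5  wr:6
I4  is:7  ro:8  ex:16  wr:17  — WAW R0: wait I3 write@6
I5  is:18  ro:19  ex:27  wr:28  — struct: DIV busy until I4 writes@17
I6  is:19  ro:20  ex:22  wr:23
I7  is:20  ro:29  ex:30  wr:31  — RAW R3: wait I5 write@28
I8  is:21  ro:32  ex:36  wr:37  — RAW R4: wait I7 write@31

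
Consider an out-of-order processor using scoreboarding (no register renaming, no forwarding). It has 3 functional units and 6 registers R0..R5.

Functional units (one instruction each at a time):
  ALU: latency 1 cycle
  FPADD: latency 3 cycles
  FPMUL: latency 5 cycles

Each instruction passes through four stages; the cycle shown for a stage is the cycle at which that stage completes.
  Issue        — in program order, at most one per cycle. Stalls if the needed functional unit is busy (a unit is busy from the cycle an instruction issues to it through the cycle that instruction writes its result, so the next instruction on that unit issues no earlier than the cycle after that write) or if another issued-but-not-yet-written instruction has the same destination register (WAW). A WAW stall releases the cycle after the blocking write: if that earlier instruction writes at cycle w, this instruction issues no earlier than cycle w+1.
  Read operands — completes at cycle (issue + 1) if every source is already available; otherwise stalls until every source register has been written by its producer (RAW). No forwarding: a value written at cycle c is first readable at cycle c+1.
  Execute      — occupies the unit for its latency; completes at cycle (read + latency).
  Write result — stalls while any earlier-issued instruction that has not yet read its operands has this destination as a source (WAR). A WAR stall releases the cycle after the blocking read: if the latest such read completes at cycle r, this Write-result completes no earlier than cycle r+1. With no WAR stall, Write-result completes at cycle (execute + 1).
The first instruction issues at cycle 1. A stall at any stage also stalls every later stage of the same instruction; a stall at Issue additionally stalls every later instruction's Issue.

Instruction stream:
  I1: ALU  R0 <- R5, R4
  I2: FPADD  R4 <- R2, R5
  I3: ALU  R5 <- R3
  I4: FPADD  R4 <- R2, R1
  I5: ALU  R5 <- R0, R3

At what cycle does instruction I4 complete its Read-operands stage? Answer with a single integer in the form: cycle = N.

cycle = 9

cycle 1: I1 dispatched to ALU
cycle 2: I1 operands ready | I2 dispatched to FPADD
cycle 3: I1 complete | I2 operands ready
cycle 4: R0←I1
cycle 5: I3 dispatched to ALU
cycle 6: I2 complete | I3 operands ready
cycle 7: R4←I2 | I3 complete
cycle 8: R5←I3 | I4 dispatched to FPADD
cycle 9: I4 operands ready | I5 dispatched to ALU
cycle 10: I5 operands ready
cycle 11: I5 complete
cycle 12: I4 complete | R5←I5
cycle 13: R4←I4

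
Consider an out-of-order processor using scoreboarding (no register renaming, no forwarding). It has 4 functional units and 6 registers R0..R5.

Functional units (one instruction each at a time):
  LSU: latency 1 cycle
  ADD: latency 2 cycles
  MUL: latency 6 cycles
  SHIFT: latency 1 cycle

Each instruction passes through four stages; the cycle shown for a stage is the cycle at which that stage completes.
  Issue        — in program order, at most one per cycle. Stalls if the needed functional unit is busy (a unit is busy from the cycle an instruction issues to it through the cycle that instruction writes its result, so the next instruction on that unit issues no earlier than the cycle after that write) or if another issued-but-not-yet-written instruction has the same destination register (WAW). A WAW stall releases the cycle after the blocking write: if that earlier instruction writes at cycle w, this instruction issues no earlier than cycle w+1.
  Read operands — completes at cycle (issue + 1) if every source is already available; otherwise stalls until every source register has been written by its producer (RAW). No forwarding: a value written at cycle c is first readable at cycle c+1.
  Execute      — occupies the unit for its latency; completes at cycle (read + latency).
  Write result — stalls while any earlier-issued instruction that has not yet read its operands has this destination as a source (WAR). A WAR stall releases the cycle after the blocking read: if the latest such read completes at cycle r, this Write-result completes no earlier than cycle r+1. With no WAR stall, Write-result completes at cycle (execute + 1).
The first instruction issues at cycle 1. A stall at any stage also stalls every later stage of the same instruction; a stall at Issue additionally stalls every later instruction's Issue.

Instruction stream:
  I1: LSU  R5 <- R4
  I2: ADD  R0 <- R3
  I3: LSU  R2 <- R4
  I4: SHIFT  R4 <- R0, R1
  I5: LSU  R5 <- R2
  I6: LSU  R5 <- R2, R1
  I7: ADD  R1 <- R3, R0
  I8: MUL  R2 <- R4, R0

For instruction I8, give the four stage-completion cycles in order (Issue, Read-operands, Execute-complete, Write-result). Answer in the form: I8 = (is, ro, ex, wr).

I8 = (15, 16, 22, 23)

[1] issue I1 (LSU)
[2] I1 read-ops · issue I2 (ADD)
[3] I1 finished on LSU · I2 read-ops
[4] I1→R5
[5] I2 finished on ADD · issue I3 (LSU)
[6] I2→R0 · I3 read-ops · issue I4 (SHIFT)
[7] I3 finished on LSU · I4 read-ops
[8] I3→R2 · I4 finished on SHIFT
[9] I4→R4 · issue I5 (LSU)
[10] I5 read-ops
[11] I5 finished on LSU
[12] I5→R5
[13] issue I6 (LSU)
[14] I6 read-ops · issue I7 (ADD)
[15] I6 finished on LSU · I7 read-ops · issue I8 (MUL)
[16] I6→R5 · I8 read-ops
[17] I7 finished on ADD
[18] I7→R1
[22] I8 finished on MUL
[23] I8→R2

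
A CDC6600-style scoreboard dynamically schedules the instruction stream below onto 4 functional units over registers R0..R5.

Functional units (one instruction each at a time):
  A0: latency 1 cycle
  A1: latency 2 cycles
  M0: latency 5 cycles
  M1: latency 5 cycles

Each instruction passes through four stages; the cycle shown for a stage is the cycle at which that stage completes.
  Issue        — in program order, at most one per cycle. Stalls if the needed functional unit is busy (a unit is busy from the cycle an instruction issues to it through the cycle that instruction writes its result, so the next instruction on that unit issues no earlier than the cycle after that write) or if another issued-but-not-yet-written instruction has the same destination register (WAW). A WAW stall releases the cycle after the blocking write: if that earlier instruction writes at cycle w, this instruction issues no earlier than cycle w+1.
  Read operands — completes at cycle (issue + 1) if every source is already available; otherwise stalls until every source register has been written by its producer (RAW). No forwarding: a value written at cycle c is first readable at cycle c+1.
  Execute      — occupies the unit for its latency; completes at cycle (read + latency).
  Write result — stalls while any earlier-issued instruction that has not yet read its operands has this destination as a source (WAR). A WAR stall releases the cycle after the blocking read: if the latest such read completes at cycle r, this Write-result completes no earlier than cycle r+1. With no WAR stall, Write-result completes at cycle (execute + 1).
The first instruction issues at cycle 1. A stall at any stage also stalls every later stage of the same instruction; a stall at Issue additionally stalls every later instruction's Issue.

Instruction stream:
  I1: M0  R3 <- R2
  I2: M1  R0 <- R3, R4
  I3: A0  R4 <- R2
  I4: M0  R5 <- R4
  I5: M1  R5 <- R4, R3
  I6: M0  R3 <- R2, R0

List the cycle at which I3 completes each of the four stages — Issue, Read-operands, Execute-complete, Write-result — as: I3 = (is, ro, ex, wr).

I1: IS=1 RO=2 EX=7 WR=8
I2: IS=2 RO=9 EX=14 WR=15  [RAW R3: wait I1 write@8]
I3: IS=3 RO=4 EX=5 WR=10  [WAR R4: wait I2 read@9]
I4: IS=9 RO=11 EX=16 WR=17  [struct: M0 busy until I1 writes@8; RAW R4: wait I3 write@10]
I5: IS=18 RO=19 EX=24 WR=25  [WAW R5: wait I4 write@17]
I6: IS=19 RO=20 EX=25 WR=26

I3 = (3, 4, 5, 10)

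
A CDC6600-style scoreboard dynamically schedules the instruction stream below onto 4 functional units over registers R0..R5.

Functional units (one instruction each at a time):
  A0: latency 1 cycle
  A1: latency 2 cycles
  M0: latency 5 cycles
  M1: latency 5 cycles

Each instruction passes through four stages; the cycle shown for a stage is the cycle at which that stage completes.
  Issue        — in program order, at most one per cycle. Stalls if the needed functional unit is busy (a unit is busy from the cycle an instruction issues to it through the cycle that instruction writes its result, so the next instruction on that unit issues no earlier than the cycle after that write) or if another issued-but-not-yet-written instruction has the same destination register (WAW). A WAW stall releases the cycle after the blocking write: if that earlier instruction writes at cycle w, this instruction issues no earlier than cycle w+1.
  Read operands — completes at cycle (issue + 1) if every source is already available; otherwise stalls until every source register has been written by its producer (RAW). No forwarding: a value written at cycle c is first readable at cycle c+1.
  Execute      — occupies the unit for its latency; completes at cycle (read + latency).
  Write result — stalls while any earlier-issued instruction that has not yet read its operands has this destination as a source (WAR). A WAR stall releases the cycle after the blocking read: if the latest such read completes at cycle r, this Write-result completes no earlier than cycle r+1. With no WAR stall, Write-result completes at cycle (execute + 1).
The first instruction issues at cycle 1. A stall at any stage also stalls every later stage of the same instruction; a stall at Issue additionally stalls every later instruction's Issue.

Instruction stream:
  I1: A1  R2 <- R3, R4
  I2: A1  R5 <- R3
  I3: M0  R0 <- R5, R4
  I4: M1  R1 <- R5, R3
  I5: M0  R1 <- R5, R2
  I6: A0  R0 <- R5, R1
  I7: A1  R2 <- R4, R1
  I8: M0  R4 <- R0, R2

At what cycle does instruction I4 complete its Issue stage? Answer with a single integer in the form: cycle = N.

cycle = 8

[1] I1 issues→A1
[2] I1 reads
[4] I1 exec-done
[5] I1 writes R2
[6] I2 issues→A1
[7] I2 reads | I3 issues→M0
[8] I4 issues→M1
[9] I2 exec-done
[10] I2 writes R5
[11] I3 reads | I4 reads
[16] I3 exec-done | I4 exec-done
[17] I3 writes R0 | I4 writes R1
[18] I5 issues→M0
[19] I5 reads | I6 issues→A0
[20] I7 issues→A1
[24] I5 exec-done
[25] I5 writes R1
[26] I6 reads | I7 reads | I8 issues→M0
[27] I6 exec-done
[28] I6 writes R0 | I7 exec-done
[29] I7 writes R2
[30] I8 reads
[35] I8 exec-done
[36] I8 writes R4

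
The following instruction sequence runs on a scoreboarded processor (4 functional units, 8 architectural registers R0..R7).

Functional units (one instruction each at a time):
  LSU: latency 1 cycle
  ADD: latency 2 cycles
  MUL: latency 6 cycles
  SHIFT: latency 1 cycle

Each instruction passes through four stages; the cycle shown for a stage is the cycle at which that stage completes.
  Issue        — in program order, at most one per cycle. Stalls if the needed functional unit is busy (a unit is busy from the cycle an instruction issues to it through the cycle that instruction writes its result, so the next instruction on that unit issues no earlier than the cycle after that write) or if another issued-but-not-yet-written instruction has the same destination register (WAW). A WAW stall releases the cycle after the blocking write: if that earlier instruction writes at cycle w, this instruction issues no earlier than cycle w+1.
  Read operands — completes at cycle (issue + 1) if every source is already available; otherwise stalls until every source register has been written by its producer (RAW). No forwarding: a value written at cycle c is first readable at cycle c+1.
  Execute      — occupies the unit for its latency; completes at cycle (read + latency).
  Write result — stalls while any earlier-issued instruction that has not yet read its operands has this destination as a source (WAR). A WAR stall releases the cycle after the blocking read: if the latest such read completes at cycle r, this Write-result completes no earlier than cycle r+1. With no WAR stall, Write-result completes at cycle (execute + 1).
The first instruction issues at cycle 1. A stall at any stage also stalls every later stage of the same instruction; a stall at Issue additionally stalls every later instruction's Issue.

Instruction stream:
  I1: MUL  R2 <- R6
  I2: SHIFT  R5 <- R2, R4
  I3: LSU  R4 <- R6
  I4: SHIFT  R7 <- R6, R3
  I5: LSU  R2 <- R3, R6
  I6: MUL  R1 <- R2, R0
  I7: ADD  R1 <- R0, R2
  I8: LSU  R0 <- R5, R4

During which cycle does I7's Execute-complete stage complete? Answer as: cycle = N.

c1: I1 dispatched to MUL
c2: I1 operands ready; I2 dispatched to SHIFT
c3: I3 dispatched to LSU
c4: I3 operands ready
c5: I3 complete
c8: I1 complete
c9: R2←I1
c10: I2 operands ready
c11: I2 complete; R4←I3
c12: R5←I2
c13: I4 dispatched to SHIFT
c14: I4 operands ready; I5 dispatched to LSU
c15: I4 complete; I5 operands ready; I6 dispatched to MUL
c16: R7←I4; I5 complete
c17: R2←I5
c18: I6 operands ready
c24: I6 complete
c25: R1←I6
c26: I7 dispatched to ADD
c27: I7 operands ready; I8 dispatched to LSU
c28: I8 operands ready
c29: I7 complete; I8 complete
c30: R1←I7; R0←I8

cycle = 29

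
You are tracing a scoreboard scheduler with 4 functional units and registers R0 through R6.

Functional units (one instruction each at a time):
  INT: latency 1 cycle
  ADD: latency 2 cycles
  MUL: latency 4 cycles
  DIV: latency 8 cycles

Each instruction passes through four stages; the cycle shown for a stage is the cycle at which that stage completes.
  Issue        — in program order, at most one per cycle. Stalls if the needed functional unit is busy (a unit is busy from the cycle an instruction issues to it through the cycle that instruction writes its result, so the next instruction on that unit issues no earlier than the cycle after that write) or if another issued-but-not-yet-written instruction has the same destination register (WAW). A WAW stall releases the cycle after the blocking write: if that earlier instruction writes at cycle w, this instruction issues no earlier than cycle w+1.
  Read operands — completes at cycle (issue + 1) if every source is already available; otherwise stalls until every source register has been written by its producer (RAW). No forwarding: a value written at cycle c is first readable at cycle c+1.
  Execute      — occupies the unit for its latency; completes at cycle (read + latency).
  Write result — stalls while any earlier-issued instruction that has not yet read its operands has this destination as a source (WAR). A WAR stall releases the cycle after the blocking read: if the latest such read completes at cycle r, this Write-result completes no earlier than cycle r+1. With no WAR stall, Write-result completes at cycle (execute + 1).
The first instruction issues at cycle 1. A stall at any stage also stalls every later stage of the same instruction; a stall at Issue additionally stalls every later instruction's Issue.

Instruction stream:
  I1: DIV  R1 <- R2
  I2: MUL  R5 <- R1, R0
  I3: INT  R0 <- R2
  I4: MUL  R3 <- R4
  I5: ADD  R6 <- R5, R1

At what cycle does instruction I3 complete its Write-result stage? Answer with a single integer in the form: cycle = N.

cycle = 13

[1] I1 dispatched to DIV
[2] I1 operands ready · I2 dispatched to MUL
[3] I3 dispatched to INT
[4] I3 operands ready
[5] I3 complete
[10] I1 complete
[11] R1←I1
[12] I2 operands ready
[13] R0←I3
[16] I2 complete
[17] R5←I2
[18] I4 dispatched to MUL
[19] I4 operands ready · I5 dispatched to ADD
[20] I5 operands ready
[22] I5 complete
[23] I4 complete · R6←I5
[24] R3←I4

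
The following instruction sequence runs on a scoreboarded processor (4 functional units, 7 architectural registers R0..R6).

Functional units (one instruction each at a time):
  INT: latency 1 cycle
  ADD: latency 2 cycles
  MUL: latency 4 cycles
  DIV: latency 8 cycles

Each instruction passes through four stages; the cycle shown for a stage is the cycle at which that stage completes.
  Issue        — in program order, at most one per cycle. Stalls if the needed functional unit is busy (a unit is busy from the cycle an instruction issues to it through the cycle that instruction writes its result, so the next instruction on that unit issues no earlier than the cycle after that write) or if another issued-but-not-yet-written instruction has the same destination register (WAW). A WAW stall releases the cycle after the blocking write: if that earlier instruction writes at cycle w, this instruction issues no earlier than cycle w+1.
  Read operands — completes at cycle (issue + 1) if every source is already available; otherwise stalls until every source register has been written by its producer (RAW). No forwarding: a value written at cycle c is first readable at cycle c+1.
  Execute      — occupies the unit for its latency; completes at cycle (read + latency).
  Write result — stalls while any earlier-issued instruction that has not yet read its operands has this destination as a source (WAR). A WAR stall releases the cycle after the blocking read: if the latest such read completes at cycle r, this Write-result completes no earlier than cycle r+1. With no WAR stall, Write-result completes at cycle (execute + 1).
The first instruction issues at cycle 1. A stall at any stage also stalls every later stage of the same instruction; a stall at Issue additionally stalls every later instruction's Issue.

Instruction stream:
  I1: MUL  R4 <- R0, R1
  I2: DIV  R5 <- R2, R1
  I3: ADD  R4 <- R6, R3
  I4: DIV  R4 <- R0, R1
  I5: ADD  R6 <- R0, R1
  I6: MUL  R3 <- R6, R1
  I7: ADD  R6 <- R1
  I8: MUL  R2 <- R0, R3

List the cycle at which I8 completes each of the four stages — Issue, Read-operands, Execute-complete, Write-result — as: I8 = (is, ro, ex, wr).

I8 = (25, 26, 30, 31)

t=1  I1 issues→MUL
t=2  I1 reads · I2 issues→DIV
t=3  I2 reads
t=6  I1 exec-done
t=7  I1 writes R4
t=8  I3 issues→ADD
t=9  I3 reads
t=11  I2 exec-done · I3 exec-done
t=12  I2 writes R5 · I3 writes R4
t=13  I4 issues→DIV
t=14  I4 reads · I5 issues→ADD
t=15  I5 reads · I6 issues→MUL
t=17  I5 exec-done
t=18  I5 writes R6
t=19  I6 reads · I7 issues→ADD
t=20  I7 reads
t=22  I4 exec-done · I7 exec-done
t=23  I4 writes R4 · I6 exec-done · I7 writes R6
t=24  I6 writes R3
t=25  I8 issues→MUL
t=26  I8 reads
t=30  I8 exec-done
t=31  I8 writes R2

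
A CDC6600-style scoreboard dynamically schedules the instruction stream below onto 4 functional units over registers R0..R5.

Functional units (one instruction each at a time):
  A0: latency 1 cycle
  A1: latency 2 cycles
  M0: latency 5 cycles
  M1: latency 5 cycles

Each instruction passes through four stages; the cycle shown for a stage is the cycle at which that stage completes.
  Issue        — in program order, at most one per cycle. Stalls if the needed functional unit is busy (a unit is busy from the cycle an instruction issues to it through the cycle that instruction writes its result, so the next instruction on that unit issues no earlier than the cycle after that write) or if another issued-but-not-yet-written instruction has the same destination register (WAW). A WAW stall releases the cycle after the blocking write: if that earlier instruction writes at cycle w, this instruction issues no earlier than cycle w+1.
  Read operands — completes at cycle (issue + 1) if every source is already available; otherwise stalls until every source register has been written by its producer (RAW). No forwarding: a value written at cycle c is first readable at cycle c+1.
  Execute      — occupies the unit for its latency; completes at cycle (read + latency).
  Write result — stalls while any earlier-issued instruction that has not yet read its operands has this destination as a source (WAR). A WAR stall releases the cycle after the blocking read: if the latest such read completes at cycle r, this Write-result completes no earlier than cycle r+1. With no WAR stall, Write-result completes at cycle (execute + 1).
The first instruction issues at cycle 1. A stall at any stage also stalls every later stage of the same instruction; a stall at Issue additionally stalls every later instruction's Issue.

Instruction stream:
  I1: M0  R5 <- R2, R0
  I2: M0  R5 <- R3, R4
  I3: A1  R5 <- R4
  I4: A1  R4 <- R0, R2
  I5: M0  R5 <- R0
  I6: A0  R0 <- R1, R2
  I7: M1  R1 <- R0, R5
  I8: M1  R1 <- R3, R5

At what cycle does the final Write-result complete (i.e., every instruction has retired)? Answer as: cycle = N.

cycle 1: I1 dispatched to M0
cycle 2: I1 operands ready
cycle 7: I1 complete
cycle 8: R5←I1
cycle 9: I2 dispatched to M0
cycle 10: I2 operands ready
cycle 15: I2 complete
cycle 16: R5←I2
cycle 17: I3 dispatched to A1
cycle 18: I3 operands ready
cycle 20: I3 complete
cycle 21: R5←I3
cycle 22: I4 dispatched to A1
cycle 23: I4 operands ready; I5 dispatched to M0
cycle 24: I5 operands ready; I6 dispatched to A0
cycle 25: I4 complete; I6 operands ready; I7 dispatched to M1
cycle 26: R4←I4; I6 complete
cycle 27: R0←I6
cycle 29: I5 complete
cycle 30: R5←I5
cycle 31: I7 operands ready
cycle 36: I7 complete
cycle 37: R1←I7
cycle 38: I8 dispatched to M1
cycle 39: I8 operands ready
cycle 44: I8 complete
cycle 45: R1←I8

cycle = 45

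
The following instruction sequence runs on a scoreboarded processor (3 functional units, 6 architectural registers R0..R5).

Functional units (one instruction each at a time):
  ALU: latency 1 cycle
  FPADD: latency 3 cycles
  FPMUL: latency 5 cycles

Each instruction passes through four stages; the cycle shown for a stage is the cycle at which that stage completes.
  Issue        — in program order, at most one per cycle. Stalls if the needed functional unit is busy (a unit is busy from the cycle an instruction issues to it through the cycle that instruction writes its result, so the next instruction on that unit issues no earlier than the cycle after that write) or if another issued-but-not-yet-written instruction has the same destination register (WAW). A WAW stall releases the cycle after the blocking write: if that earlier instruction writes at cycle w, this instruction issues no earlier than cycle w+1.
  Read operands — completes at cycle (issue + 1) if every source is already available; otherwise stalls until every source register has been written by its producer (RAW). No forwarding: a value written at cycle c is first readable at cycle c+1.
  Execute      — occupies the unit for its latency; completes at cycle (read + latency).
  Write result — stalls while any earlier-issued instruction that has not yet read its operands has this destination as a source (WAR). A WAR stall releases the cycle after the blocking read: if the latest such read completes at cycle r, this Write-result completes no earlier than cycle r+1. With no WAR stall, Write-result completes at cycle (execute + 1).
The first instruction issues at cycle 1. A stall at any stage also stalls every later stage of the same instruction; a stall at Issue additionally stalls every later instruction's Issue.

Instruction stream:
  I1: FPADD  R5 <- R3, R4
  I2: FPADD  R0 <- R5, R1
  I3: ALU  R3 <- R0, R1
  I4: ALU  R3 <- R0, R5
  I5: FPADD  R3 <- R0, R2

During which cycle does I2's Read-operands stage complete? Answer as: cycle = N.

cycle = 8

cycle 1: issue I1 (FPADD)
cycle 2: I1 read-ops
cycle 5: I1 finished on FPADD
cycle 6: I1→R5
cycle 7: issue I2 (FPADD)
cycle 8: I2 read-ops · issue I3 (ALU)
cycle 11: I2 finished on FPADD
cycle 12: I2→R0
cycle 13: I3 read-ops
cycle 14: I3 finished on ALU
cycle 15: I3→R3
cycle 16: issue I4 (ALU)
cycle 17: I4 read-ops
cycle 18: I4 finished on ALU
cycle 19: I4→R3
cycle 20: issue I5 (FPADD)
cycle 21: I5 read-ops
cycle 24: I5 finished on FPADD
cycle 25: I5→R3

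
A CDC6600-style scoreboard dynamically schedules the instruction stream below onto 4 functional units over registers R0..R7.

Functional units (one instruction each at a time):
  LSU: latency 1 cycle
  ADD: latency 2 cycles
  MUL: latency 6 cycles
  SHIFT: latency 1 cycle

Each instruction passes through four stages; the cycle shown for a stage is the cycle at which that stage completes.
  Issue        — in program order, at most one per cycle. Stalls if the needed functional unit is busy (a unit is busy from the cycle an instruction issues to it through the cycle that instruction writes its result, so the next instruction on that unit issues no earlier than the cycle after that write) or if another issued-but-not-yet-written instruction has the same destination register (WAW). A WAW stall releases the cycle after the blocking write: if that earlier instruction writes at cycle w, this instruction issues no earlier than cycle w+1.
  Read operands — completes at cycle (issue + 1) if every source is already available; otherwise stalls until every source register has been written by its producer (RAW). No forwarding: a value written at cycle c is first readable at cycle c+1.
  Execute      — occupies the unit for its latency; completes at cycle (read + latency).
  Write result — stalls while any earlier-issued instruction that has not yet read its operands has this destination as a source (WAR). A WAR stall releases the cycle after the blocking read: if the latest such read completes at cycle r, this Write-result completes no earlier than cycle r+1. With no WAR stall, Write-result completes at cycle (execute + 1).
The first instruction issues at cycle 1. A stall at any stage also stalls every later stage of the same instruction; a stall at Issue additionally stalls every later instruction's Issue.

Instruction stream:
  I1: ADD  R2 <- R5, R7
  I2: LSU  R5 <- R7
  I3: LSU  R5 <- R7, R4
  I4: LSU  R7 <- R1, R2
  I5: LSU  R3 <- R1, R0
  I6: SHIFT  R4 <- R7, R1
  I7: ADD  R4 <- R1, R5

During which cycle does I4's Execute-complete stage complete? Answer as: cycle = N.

  I1 | 1 | 2 | 4 | 5
  I2 | 2 | 3 | 4 | 5
  I3 | 6 | 7 | 8 | 9   struct: LSU busy until I2 writes@5
  I4 | 10 | 11 | 12 | 13   struct: LSU busy until I3 writes@9
  I5 | 14 | 15 | 16 | 17   struct: LSU busy until I4 writes@13
  I6 | 15 | 16 | 17 | 18
  I7 | 19 | 20 | 22 | 23   WAW R4: wait I6 write@18

cycle = 12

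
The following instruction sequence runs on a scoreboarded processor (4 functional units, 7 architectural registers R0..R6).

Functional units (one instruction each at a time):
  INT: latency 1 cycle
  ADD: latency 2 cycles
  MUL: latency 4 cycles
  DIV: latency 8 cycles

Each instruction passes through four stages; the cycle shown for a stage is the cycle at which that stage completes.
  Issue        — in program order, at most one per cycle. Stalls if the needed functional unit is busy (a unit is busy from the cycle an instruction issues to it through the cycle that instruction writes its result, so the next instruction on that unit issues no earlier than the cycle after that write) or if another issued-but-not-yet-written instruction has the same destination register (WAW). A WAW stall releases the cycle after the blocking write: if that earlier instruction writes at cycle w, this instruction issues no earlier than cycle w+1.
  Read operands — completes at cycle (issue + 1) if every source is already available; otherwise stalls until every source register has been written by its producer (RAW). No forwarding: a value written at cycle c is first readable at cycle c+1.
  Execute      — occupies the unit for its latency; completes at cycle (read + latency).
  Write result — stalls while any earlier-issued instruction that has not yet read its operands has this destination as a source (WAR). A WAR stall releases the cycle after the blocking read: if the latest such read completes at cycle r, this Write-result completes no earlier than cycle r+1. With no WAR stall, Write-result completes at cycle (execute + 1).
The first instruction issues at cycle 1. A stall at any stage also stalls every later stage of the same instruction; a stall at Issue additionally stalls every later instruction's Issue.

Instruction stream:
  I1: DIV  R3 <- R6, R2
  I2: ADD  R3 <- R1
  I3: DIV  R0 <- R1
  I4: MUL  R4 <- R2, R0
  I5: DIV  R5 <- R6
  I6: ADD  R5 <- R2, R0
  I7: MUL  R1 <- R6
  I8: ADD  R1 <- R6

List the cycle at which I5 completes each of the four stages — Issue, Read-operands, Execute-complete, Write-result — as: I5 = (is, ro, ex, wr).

I1  is:1  ro:2  ex:10  wr:11
I2  is:12  ro:13  ex:15  wr:16  — WAW R3: wait I1 write@11
I3  is:13  ro:14  ex:22  wr:23
I4  is:14  ro:24  ex:28  wr:29  — RAW R0: wait I3 write@23
I5  is:24  ro:25  ex:33  wr:34  — struct: DIV busy until I3 writes@23
I6  is:35  ro:36  ex:38  wr:39  — WAW R5: wait I5 write@34
I7  is:36  ro:37  ex:41  wr:42
I8  is:43  ro:44  ex:46  wr:47  — WAW R1: wait I7 write@42

I5 = (24, 25, 33, 34)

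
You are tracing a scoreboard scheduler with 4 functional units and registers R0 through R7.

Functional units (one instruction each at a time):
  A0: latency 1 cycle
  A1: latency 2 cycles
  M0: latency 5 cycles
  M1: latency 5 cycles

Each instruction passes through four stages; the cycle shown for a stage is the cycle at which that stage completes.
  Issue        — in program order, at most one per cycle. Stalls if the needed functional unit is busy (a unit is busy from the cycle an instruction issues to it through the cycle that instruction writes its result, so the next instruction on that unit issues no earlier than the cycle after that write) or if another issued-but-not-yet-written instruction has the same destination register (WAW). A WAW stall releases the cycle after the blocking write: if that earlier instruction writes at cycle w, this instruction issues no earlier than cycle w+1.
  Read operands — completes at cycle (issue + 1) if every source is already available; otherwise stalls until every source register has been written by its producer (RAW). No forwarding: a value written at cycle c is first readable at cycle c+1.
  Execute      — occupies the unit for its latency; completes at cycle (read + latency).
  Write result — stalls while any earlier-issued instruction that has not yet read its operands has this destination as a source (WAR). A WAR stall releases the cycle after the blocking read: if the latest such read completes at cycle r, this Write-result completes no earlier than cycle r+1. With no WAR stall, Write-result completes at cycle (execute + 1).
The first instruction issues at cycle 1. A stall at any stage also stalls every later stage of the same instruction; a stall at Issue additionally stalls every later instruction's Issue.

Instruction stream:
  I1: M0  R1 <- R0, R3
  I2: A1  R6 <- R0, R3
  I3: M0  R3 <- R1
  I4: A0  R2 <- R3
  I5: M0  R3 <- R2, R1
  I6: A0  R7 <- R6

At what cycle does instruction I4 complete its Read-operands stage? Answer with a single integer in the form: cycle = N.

I1  is:1  ro:2  ex:7  wr:8
I2  is:2  ro:3  ex:5  wr:6
I3  is:9  ro:10  ex:15  wr:16  — struct: M0 busy until I1 writes@8
I4  is:10  ro:17  ex:18  wr:19  — RAW R3: wait I3 write@16
I5  is:17  ro:20  ex:25  wr:26  — struct: M0 busy until I3 writes@16, RAW R2: wait I4 write@19
I6  is:20  ro:21  ex:22  wr:23  — struct: A0 busy until I4 writes@19

cycle = 17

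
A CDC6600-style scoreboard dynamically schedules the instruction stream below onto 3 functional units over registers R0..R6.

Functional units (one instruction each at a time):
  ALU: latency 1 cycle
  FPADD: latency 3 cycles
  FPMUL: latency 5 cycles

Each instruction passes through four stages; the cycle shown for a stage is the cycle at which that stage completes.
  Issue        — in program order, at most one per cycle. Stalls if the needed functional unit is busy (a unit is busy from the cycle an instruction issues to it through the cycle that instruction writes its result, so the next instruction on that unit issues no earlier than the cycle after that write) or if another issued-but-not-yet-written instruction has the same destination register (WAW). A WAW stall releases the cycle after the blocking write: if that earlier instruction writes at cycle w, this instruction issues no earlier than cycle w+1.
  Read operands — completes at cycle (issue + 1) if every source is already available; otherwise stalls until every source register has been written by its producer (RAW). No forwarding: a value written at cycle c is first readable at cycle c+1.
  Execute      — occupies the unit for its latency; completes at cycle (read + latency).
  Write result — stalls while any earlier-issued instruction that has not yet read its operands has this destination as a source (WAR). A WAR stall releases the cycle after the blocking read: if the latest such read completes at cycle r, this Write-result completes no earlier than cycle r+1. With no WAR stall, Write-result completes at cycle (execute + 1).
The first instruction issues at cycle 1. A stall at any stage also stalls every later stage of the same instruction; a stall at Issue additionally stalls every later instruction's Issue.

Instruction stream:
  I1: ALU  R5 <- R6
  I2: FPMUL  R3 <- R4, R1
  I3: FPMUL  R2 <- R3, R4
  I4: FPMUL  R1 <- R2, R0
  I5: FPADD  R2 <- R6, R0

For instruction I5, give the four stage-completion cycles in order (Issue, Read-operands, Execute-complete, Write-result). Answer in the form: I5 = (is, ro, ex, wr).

I5 = (19, 20, 23, 24)

[I1] 1/2/3/4
[I2] 2/3/8/9
[I3] 10/11/16/17  (struct: FPMUL busy until I2 writes@9)
[I4] 18/19/24/25  (struct: FPMUL busy until I3 writes@17)
[I5] 19/20/23/24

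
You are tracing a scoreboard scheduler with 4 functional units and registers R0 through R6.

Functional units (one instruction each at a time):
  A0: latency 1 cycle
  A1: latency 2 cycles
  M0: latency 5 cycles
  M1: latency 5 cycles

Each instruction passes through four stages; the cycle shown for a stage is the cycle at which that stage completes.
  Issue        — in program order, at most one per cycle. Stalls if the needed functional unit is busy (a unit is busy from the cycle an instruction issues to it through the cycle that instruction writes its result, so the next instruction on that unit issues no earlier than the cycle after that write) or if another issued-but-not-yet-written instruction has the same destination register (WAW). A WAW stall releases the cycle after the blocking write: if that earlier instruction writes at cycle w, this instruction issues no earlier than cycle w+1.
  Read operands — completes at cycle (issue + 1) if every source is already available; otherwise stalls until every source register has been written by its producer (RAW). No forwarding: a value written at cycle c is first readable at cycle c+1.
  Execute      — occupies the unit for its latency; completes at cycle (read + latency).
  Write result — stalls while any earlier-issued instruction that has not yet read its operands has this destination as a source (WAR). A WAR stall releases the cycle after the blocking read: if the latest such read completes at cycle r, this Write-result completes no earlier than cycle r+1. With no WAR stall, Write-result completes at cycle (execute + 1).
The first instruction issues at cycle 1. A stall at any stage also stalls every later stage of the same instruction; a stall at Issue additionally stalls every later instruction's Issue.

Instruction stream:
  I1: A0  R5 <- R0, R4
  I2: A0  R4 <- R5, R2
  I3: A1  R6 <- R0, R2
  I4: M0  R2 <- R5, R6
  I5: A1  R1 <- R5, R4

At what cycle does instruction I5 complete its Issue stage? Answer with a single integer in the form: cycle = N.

I1  is:1  ro:2  ex:3  wr:4
I2  is:5  ro:6  ex:7  wr:8  — struct: A0 busy until I1 writes@4
I3  is:6  ro:7  ex:9  wr:10
I4  is:7  ro:11  ex:16  wr:17  — RAW R6: wait I3 write@10
I5  is:11  ro:12  ex:14  wr:15  — struct: A1 busy until I3 writes@10

cycle = 11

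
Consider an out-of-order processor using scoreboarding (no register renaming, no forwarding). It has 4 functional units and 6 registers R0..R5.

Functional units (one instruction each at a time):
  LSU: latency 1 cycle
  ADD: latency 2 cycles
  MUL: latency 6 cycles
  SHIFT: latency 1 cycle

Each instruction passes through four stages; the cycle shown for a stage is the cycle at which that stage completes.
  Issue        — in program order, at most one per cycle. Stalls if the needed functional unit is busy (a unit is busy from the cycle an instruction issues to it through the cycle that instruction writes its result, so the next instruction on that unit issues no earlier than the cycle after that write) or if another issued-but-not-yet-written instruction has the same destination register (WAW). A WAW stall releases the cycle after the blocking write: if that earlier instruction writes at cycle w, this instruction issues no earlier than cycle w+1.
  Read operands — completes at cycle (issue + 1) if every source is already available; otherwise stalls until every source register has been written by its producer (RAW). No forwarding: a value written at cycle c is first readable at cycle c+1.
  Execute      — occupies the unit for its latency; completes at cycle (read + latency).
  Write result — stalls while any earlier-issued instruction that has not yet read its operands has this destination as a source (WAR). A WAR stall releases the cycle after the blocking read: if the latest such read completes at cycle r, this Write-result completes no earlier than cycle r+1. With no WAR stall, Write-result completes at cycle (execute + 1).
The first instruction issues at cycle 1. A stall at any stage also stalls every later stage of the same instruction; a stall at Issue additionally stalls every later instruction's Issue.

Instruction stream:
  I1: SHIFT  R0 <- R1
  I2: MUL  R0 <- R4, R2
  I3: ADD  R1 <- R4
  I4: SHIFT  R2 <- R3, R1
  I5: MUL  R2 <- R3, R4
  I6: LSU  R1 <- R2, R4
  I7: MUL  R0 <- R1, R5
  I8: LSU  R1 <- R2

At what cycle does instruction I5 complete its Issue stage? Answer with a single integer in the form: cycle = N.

cycle = 14

c1: I1 issues→SHIFT
c2: I1 reads
c3: I1 exec-done
c4: I1 writes R0
c5: I2 issues→MUL
c6: I2 reads · I3 issues→ADD
c7: I3 reads · I4 issues→SHIFT
c9: I3 exec-done
c10: I3 writes R1
c11: I4 reads
c12: I2 exec-done · I4 exec-done
c13: I2 writes R0 · I4 writes R2
c14: I5 issues→MUL
c15: I5 reads · I6 issues→LSU
c21: I5 exec-done
c22: I5 writes R2
c23: I6 reads · I7 issues→MUL
c24: I6 exec-done
c25: I6 writes R1
c26: I7 reads · I8 issues→LSU
c27: I8 reads
c28: I8 exec-done
c29: I8 writes R1
c32: I7 exec-done
c33: I7 writes R0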